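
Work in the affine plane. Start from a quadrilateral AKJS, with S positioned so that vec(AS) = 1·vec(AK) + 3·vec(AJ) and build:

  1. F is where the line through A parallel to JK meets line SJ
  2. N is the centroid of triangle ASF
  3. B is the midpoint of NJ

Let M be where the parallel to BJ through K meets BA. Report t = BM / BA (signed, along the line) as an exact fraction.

t = 3/2

Choose coordinates A = (0, 0), K = (1, 0), J = (0, 1), S = (1, 3).
1. F is where the line through A parallel to JK meets line SJ ⇒ F = (-1/3, 1/3)
2. N is the centroid of triangle ASF ⇒ N = (2/9, 10/9)
3. B is the midpoint of NJ ⇒ B = (1/9, 19/18)
through K parallel to BJ: direction (-1/9, -1/18); meets BA at M = (-1/18, -19/36)
M = B + t·(A−B) with t = 3/2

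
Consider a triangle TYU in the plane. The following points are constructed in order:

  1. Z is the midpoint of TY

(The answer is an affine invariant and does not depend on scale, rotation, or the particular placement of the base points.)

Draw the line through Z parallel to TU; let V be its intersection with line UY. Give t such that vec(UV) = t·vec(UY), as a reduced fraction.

Set T = (0, 0), Y = (1, 0), U = (0, 1); any affine frame gives the same invariant.
1. Z is the midpoint of TY ⇒ Z = (1/2, 0)
through Z parallel to TU: direction (0, 1); meets UY at V = (1/2, 1/2)
V = U + t·(Y−U) with t = 1/2

t = 1/2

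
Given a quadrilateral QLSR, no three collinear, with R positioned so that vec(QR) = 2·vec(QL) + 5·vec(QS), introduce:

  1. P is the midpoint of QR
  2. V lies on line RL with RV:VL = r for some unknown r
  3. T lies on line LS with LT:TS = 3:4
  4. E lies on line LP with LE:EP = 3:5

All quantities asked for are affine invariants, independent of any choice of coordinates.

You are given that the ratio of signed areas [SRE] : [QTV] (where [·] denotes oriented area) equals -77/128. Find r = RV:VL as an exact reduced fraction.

Set Q = (0, 0), L = (1, 0), S = (0, 1), R = (2, 5); any affine frame gives the same invariant.
1. P is the midpoint of QR ⇒ P = (1, 5/2)
2. With RV:VL = r, write λ = r/(r+1) so V = R + λ·(L−R); V is affine-linear in λ
3. T lies on line LS with LT:TS = 3:4 ⇒ T = (4/7, 3/7)
4. E lies on line LP with LE:EP = 3:5 ⇒ E = (1, 15/16)
Every point depending on V is an affine combination of V and λ-independent points, so each such coordinate is linear in λ; the λ² term in each signed area is a multiple of (L−R)×(L−R) = 0, so 2·[SRE] and 2·[QTV] are each linear in λ. Evaluating at λ=0 and λ=1:
  2·[SRE] = -33/8,   2·[QTV] = -17/7·λ + 2
So [SRE]:[QTV] = (-33/8) / (-17/7·λ + 2). Setting this equal to -77/128:
  -33/8 = -77/128·(-17/7·λ + 2)  ⇒  λ = -2
Then r = λ/(1−λ) = (-2)/(3) = -2/3. Check: with r = -2/3, V = (4, 15) and [SRE]:[QTV] = -77/128 as required.

r = -2/3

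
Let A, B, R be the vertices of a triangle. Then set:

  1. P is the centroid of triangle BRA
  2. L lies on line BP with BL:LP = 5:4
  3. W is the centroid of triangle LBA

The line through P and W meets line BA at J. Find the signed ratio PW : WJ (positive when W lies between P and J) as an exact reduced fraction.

PW:WJ = 22/5

Assign A = (0, 0), B = (1, 0), R = (0, 1) — the answer is frame-independent, so this choice is without loss of generality.
1. P is the centroid of triangle BRA ⇒ P = (1/3, 1/3)
2. L lies on line BP with BL:LP = 5:4 ⇒ L = (17/27, 5/27)
3. W is the centroid of triangle LBA ⇒ W = (44/81, 5/81)
line PW meets BA at J = (13/22, 0)
W = P + t·(J−P) with t = 22/27, so PW:WJ = 22/27:5/27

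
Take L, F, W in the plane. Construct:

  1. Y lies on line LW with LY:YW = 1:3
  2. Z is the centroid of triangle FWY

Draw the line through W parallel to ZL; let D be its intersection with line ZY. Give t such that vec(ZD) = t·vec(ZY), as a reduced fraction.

Set L = (0, 0), F = (1, 0), W = (0, 1); any affine frame gives the same invariant.
1. Y lies on line LW with LY:YW = 1:3 ⇒ Y = (0, 1/4)
2. Z is the centroid of triangle FWY ⇒ Z = (1/3, 5/12)
through W parallel to ZL: direction (-1/3, -5/12); meets ZY at D = (-1, -1/4)
D = Z + t·(Y−Z) with t = 4

t = 4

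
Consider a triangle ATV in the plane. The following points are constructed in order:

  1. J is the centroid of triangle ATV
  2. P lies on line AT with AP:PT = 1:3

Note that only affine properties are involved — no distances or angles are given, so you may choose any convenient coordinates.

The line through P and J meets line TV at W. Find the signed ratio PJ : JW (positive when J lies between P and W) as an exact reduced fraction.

Work in coordinates with A = (0, 0), T = (1, 0), V = (0, 1).
1. J is the centroid of triangle ATV ⇒ J = (1/3, 1/3)
2. P lies on line AT with AP:PT = 1:3 ⇒ P = (1/4, 0)
line PJ meets TV at W = (2/5, 3/5)
J = P + t·(W−P) with t = 5/9, so PJ:JW = 5/9:4/9

PJ:JW = 5/4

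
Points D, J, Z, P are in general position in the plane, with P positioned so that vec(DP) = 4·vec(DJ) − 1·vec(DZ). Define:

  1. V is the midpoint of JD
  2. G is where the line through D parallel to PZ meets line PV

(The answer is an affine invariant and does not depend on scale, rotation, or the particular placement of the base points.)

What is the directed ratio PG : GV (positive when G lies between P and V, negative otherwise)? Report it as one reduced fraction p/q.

Choose coordinates D = (0, 0), J = (1, 0), Z = (0, 1), P = (4, -1).
1. V is the midpoint of JD ⇒ V = (1/2, 0)
2. G is where the line through D parallel to PZ meets line PV ⇒ G = (-2/3, 1/3)
G = P + t·(V−P) with t = 4/3, so PG:GV = t:(1−t) = 4/3:-1/3

PG:GV = -4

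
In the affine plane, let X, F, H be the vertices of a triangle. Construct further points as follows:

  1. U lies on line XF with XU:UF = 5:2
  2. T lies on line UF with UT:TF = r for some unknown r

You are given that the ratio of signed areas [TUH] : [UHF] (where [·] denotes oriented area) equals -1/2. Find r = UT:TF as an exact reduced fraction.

Choose coordinates X = (0, 0), F = (1, 0), H = (0, 1).
1. U lies on line XF with XU:UF = 5:2 ⇒ U = (5/7, 0)
2. With UT:TF = r, write λ = r/(r+1) so T = U + λ·(F−U); T is affine-linear in λ
Every point depending on T is an affine combination of T and λ-independent points, so each such coordinate is linear in λ; the λ² term in each signed area is a multiple of (F−U)×(F−U) = 0, so 2·[TUH] and 2·[UHF] are each linear in λ. Evaluating at λ=0 and λ=1:
  2·[TUH] = -2/7·λ,   2·[UHF] = -2/7
So [TUH]:[UHF] = (-2/7·λ) / (-2/7). Setting this equal to -1/2:
  -2/7·λ = -1/2·(-2/7)  ⇒  λ = -1/2
Then r = λ/(1−λ) = (-1/2)/(3/2) = -1/3. Check: with r = -1/3, T = (4/7, 0) and [TUH]:[UHF] = -1/2 as required.

r = -1/3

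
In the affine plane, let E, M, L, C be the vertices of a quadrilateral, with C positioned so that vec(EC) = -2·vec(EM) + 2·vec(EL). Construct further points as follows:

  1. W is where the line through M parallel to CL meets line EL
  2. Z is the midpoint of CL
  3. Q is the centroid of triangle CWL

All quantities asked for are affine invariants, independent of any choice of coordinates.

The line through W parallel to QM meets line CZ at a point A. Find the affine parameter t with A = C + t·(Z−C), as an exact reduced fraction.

Set E = (0, 0), M = (1, 0), L = (0, 1), C = (-2, 2); any affine frame gives the same invariant.
1. W is where the line through M parallel to CL meets line EL ⇒ W = (0, 1/2)
2. Z is the midpoint of CL ⇒ Z = (-1, 3/2)
3. Q is the centroid of triangle CWL ⇒ Q = (-2/3, 7/6)
through W parallel to QM: direction (5/3, -7/6); meets CZ at A = (-5/2, 9/4)
A = C + t·(Z−C) with t = -1/2

t = -1/2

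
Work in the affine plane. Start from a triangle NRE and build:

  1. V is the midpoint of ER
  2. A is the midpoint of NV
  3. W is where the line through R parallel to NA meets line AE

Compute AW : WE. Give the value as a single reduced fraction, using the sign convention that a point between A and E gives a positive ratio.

Set N = (0, 0), R = (1, 0), E = (0, 1); any affine frame gives the same invariant.
1. V is the midpoint of ER ⇒ V = (1/2, 1/2)
2. A is the midpoint of NV ⇒ A = (1/4, 1/4)
3. W is where the line through R parallel to NA meets line AE ⇒ W = (1/2, -1/2)
W = A + t·(E−A) with t = -1, so AW:WE = t:(1−t) = -1:2

AW:WE = -1/2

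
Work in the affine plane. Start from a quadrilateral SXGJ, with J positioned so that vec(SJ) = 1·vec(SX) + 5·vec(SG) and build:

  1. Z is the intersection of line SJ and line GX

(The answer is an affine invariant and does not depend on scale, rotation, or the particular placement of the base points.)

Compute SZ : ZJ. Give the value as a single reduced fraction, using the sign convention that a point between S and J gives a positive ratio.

SZ:ZJ = 1/5

Set S = (0, 0), X = (1, 0), G = (0, 1), J = (1, 5); any affine frame gives the same invariant.
1. Z is the intersection of line SJ and line GX ⇒ Z = (1/6, 5/6)
Z = S + t·(J−S) with t = 1/6, so SZ:ZJ = t:(1−t) = 1/6:5/6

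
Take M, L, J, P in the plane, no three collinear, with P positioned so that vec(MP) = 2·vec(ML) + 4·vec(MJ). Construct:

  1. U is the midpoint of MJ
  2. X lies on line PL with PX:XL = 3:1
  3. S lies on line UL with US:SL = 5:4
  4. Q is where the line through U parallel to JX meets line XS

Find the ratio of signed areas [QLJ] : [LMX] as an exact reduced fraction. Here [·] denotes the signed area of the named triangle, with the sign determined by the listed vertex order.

Assign M = (0, 0), L = (1, 0), J = (0, 1), P = (2, 4) — the answer is frame-independent, so this choice is without loss of generality.
1. U is the midpoint of MJ ⇒ U = (0, 1/2)
2. X lies on line PL with PX:XL = 3:1 ⇒ X = (5/4, 1)
3. S lies on line UL with US:SL = 5:4 ⇒ S = (5/9, 2/9)
4. Q is where the line through U parallel to JX meets line XS ⇒ Q = (45/56, 1/2)
2·[QLJ] = -17/56, 2·[LMX] = -1
[QLJ]:[LMX] = -17/56:-1 = 17/56

[QLJ]:[LMX] = 17/56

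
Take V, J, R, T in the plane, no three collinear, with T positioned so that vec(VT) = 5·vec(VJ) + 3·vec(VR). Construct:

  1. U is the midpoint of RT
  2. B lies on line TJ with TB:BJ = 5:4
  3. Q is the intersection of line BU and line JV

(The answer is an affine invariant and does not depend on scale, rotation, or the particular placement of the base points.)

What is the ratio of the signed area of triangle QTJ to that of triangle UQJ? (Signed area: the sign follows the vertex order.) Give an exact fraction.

[QTJ]:[UQJ] = -3/2

Assign V = (0, 0), J = (1, 0), R = (0, 1), T = (5, 3) — the answer is frame-independent, so this choice is without loss of generality.
1. U is the midpoint of RT ⇒ U = (5/2, 2)
2. B lies on line TJ with TB:BJ = 5:4 ⇒ B = (25/9, 4/3)
3. Q is the intersection of line BU and line JV ⇒ Q = (10/3, 0)
2·[QTJ] = 7, 2·[UQJ] = -14/3
[QTJ]:[UQJ] = 7:-14/3 = -3/2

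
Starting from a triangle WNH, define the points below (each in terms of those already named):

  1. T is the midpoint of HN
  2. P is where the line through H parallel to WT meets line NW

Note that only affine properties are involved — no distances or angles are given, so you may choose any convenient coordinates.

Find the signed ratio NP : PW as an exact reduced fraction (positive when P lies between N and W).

Set W = (0, 0), N = (1, 0), H = (0, 1); any affine frame gives the same invariant.
1. T is the midpoint of HN ⇒ T = (1/2, 1/2)
2. P is where the line through H parallel to WT meets line NW ⇒ P = (-1, 0)
P = N + t·(W−N) with t = 2, so NP:PW = t:(1−t) = 2:-1

NP:PW = -2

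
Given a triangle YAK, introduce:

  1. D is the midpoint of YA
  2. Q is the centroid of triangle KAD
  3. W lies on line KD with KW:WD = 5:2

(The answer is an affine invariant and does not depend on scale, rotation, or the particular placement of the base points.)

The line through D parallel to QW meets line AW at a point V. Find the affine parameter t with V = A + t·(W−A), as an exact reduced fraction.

Assign Y = (0, 0), A = (1, 0), K = (0, 1) — the answer is frame-independent, so this choice is without loss of generality.
1. D is the midpoint of YA ⇒ D = (1/2, 0)
2. Q is the centroid of triangle KAD ⇒ Q = (1/2, 1/3)
3. W lies on line KD with KW:WD = 5:2 ⇒ W = (5/14, 2/7)
through D parallel to QW: direction (-1/7, -1/21); meets AW at V = (11/14, 2/21)
V = A + t·(W−A) with t = 1/3

t = 1/3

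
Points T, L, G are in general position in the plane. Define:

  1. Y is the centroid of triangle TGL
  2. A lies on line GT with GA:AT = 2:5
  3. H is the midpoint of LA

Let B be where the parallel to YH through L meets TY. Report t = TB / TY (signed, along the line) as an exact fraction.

Choose coordinates T = (0, 0), L = (1, 0), G = (0, 1).
1. Y is the centroid of triangle TGL ⇒ Y = (1/3, 1/3)
2. A lies on line GT with GA:AT = 2:5 ⇒ A = (0, 5/7)
3. H is the midpoint of LA ⇒ H = (1/2, 5/14)
through L parallel to YH: direction (1/6, 1/42); meets TY at B = (-1/6, -1/6)
B = T + t·(Y−T) with t = -1/2

t = -1/2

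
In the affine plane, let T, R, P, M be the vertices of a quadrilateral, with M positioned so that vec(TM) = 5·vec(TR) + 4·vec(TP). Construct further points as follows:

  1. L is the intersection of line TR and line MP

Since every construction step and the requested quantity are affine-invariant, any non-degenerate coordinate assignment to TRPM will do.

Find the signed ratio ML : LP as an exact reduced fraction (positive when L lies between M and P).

Work in coordinates with T = (0, 0), R = (1, 0), P = (0, 1), M = (5, 4).
1. L is the intersection of line TR and line MP ⇒ L = (-5/3, 0)
L = M + t·(P−M) with t = 4/3, so ML:LP = t:(1−t) = 4/3:-1/3

ML:LP = -4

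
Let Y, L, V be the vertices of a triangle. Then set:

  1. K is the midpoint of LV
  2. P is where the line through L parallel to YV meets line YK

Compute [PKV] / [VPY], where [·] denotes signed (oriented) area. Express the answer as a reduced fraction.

[PKV]:[VPY] = 1/2

Set Y = (0, 0), L = (1, 0), V = (0, 1); any affine frame gives the same invariant.
1. K is the midpoint of LV ⇒ K = (1/2, 1/2)
2. P is where the line through L parallel to YV meets line YK ⇒ P = (1, 1)
2·[PKV] = -1/2, 2·[VPY] = -1
[PKV]:[VPY] = -1/2:-1 = 1/2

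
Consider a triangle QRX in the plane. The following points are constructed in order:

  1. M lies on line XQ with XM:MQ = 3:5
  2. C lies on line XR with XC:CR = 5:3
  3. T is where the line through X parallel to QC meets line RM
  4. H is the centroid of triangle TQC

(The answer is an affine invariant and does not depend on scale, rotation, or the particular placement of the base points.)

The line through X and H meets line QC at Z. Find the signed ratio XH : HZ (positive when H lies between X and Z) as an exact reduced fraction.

XH:HZ = 2

Choose coordinates Q = (0, 0), R = (1, 0), X = (0, 1).
1. M lies on line XQ with XM:MQ = 3:5 ⇒ M = (0, 5/8)
2. C lies on line XR with XC:CR = 5:3 ⇒ C = (5/8, 3/8)
3. T is where the line through X parallel to QC meets line RM ⇒ T = (-15/49, 40/49)
4. H is the centroid of triangle TQC ⇒ H = (125/1176, 467/1176)
line XH meets QC at Z = (125/784, 75/784)
H = X + t·(Z−X) with t = 2/3, so XH:HZ = 2/3:1/3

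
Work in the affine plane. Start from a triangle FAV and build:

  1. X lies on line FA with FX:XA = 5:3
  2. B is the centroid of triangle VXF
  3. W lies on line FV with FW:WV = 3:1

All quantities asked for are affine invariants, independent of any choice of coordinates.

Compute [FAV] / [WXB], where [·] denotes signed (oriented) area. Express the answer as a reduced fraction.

[FAV]:[WXB] = -48/5

Work in coordinates with F = (0, 0), A = (1, 0), V = (0, 1).
1. X lies on line FA with FX:XA = 5:3 ⇒ X = (5/8, 0)
2. B is the centroid of triangle VXF ⇒ B = (5/24, 1/3)
3. W lies on line FV with FW:WV = 3:1 ⇒ W = (0, 3/4)
2·[FAV] = 1, 2·[WXB] = -5/48
[FAV]:[WXB] = 1:-5/48 = -48/5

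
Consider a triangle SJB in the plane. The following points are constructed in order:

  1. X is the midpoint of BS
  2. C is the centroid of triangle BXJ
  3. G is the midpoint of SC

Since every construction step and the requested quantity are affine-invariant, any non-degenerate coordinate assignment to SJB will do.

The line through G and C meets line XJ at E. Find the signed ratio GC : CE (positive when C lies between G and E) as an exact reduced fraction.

GC:CE = -2

Choose coordinates S = (0, 0), J = (1, 0), B = (0, 1).
1. X is the midpoint of BS ⇒ X = (0, 1/2)
2. C is the centroid of triangle BXJ ⇒ C = (1/3, 1/2)
3. G is the midpoint of SC ⇒ G = (1/6, 1/4)
line GC meets XJ at E = (1/4, 3/8)
C = G + t·(E−G) with t = 2, so GC:CE = 2:-1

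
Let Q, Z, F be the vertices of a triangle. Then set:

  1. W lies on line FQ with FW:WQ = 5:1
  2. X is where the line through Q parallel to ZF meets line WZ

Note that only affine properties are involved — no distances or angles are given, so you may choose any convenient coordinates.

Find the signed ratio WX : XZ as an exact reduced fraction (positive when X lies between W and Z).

WX:XZ = -1/6

Work in coordinates with Q = (0, 0), Z = (1, 0), F = (0, 1).
1. W lies on line FQ with FW:WQ = 5:1 ⇒ W = (0, 1/6)
2. X is where the line through Q parallel to ZF meets line WZ ⇒ X = (-1/5, 1/5)
X = W + t·(Z−W) with t = -1/5, so WX:XZ = t:(1−t) = -1/5:6/5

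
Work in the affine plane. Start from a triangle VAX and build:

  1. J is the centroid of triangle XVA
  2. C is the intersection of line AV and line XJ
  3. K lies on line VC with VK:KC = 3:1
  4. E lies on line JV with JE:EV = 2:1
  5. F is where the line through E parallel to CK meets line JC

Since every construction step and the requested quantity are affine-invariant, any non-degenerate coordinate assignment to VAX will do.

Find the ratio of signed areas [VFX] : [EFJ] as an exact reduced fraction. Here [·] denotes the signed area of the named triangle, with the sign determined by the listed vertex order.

Choose coordinates V = (0, 0), A = (1, 0), X = (0, 1).
1. J is the centroid of triangle XVA ⇒ J = (1/3, 1/3)
2. C is the intersection of line AV and line XJ ⇒ C = (1/2, 0)
3. K lies on line VC with VK:KC = 3:1 ⇒ K = (3/8, 0)
4. E lies on line JV with JE:EV = 2:1 ⇒ E = (1/9, 1/9)
5. F is where the line through E parallel to CK meets line JC ⇒ F = (4/9, 1/9)
2·[VFX] = 4/9, 2·[EFJ] = 2/27
[VFX]:[EFJ] = 4/9:2/27 = 6

[VFX]:[EFJ] = 6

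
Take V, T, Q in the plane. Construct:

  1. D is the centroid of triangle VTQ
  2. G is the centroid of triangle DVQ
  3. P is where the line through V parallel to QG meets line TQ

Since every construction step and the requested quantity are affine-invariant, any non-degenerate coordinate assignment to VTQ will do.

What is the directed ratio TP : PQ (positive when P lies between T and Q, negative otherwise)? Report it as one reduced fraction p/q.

Choose coordinates V = (0, 0), T = (1, 0), Q = (0, 1).
1. D is the centroid of triangle VTQ ⇒ D = (1/3, 1/3)
2. G is the centroid of triangle DVQ ⇒ G = (1/9, 4/9)
3. P is where the line through V parallel to QG meets line TQ ⇒ P = (-1/4, 5/4)
P = T + t·(Q−T) with t = 5/4, so TP:PQ = t:(1−t) = 5/4:-1/4

TP:PQ = -5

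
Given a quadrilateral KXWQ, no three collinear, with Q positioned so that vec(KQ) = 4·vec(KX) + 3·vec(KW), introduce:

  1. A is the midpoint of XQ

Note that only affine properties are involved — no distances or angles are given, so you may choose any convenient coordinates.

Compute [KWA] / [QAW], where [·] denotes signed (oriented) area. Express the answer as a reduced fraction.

Work in coordinates with K = (0, 0), X = (1, 0), W = (0, 1), Q = (4, 3).
1. A is the midpoint of XQ ⇒ A = (5/2, 3/2)
2·[KWA] = -5/2, 2·[QAW] = -3
[KWA]:[QAW] = -5/2:-3 = 5/6

[KWA]:[QAW] = 5/6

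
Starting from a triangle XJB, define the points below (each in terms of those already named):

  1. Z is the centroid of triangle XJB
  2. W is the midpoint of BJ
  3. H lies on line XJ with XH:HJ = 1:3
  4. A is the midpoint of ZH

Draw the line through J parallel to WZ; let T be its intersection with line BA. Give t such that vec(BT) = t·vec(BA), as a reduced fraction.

Choose coordinates X = (0, 0), J = (1, 0), B = (0, 1).
1. Z is the centroid of triangle XJB ⇒ Z = (1/3, 1/3)
2. W is the midpoint of BJ ⇒ W = (1/2, 1/2)
3. H lies on line XJ with XH:HJ = 1:3 ⇒ H = (1/4, 0)
4. A is the midpoint of ZH ⇒ A = (7/24, 1/6)
through J parallel to WZ: direction (-1/6, -1/6); meets BA at T = (14/27, -13/27)
T = B + t·(A−B) with t = 16/9

t = 16/9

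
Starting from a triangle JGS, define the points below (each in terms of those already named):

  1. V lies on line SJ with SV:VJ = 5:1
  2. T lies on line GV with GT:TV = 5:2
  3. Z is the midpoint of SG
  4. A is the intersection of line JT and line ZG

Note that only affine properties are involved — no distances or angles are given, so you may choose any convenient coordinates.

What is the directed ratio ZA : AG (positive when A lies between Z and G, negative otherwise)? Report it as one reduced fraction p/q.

Assign J = (0, 0), G = (1, 0), S = (0, 1) — the answer is frame-independent, so this choice is without loss of generality.
1. V lies on line SJ with SV:VJ = 5:1 ⇒ V = (0, 1/6)
2. T lies on line GV with GT:TV = 5:2 ⇒ T = (2/7, 5/42)
3. Z is the midpoint of SG ⇒ Z = (1/2, 1/2)
4. A is the intersection of line JT and line ZG ⇒ A = (12/17, 5/17)
A = Z + t·(G−Z) with t = 7/17, so ZA:AG = t:(1−t) = 7/17:10/17

ZA:AG = 7/10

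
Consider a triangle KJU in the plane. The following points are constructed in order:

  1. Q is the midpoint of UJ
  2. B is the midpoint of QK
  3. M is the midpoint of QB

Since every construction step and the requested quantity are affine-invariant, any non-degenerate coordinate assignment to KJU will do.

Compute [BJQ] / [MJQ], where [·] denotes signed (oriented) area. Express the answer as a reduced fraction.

[BJQ]:[MJQ] = 2

Choose coordinates K = (0, 0), J = (1, 0), U = (0, 1).
1. Q is the midpoint of UJ ⇒ Q = (1/2, 1/2)
2. B is the midpoint of QK ⇒ B = (1/4, 1/4)
3. M is the midpoint of QB ⇒ M = (3/8, 3/8)
2·[BJQ] = 1/4, 2·[MJQ] = 1/8
[BJQ]:[MJQ] = 1/4:1/8 = 2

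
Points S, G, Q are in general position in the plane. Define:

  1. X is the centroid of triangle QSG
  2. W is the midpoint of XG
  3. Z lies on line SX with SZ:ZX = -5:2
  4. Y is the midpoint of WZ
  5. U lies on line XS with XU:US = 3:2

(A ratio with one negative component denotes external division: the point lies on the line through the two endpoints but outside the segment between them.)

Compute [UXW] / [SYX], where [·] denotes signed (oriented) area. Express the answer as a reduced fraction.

[UXW]:[SYX] = -6/5

Choose coordinates S = (0, 0), G = (1, 0), Q = (0, 1).
1. X is the centroid of triangle QSG ⇒ X = (1/3, 1/3)
2. W is the midpoint of XG ⇒ W = (2/3, 1/6)
3. Z lies on line SX with SZ:ZX = -5:2 ⇒ Z = (5/9, 5/9)
4. Y is the midpoint of WZ ⇒ Y = (11/18, 13/36)
5. U lies on line XS with XU:US = 3:2 ⇒ U = (2/15, 2/15)
2·[UXW] = -1/10, 2·[SYX] = 1/12
[UXW]:[SYX] = -1/10:1/12 = -6/5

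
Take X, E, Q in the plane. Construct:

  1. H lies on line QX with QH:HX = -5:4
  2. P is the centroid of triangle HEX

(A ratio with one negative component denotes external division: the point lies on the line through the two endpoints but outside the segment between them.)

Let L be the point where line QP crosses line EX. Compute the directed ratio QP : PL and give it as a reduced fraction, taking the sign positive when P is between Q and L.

Work in coordinates with X = (0, 0), E = (1, 0), Q = (0, 1).
1. H lies on line QX with QH:HX = -5:4 ⇒ H = (0, -4)
2. P is the centroid of triangle HEX ⇒ P = (1/3, -4/3)
line QP meets EX at L = (1/7, 0)
P = Q + t·(L−Q) with t = 7/3, so QP:PL = 7/3:-4/3

QP:PL = -7/4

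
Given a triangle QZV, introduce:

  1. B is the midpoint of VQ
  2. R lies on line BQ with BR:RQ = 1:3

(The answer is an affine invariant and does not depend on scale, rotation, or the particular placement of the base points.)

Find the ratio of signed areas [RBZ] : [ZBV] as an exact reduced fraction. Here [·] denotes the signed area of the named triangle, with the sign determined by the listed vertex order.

Work in coordinates with Q = (0, 0), Z = (1, 0), V = (0, 1).
1. B is the midpoint of VQ ⇒ B = (0, 1/2)
2. R lies on line BQ with BR:RQ = 1:3 ⇒ R = (0, 3/8)
2·[RBZ] = -1/8, 2·[ZBV] = -1/2
[RBZ]:[ZBV] = -1/8:-1/2 = 1/4

[RBZ]:[ZBV] = 1/4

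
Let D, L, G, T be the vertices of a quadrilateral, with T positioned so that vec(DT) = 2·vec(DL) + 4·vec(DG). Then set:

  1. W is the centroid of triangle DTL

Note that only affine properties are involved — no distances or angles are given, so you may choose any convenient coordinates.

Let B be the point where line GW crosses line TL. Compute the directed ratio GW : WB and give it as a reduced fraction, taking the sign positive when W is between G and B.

GW:WB = 11/4

Set D = (0, 0), L = (1, 0), G = (0, 1), T = (2, 4); any affine frame gives the same invariant.
1. W is the centroid of triangle DTL ⇒ W = (1, 4/3)
line GW meets TL at B = (15/11, 16/11)
W = G + t·(B−G) with t = 11/15, so GW:WB = 11/15:4/15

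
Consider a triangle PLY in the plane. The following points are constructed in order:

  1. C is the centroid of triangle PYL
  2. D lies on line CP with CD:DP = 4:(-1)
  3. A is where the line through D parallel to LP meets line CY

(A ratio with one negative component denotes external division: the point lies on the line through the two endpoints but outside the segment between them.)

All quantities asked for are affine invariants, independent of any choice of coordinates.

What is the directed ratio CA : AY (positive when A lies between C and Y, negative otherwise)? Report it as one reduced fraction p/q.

CA:AY = -2/5

Choose coordinates P = (0, 0), L = (1, 0), Y = (0, 1).
1. C is the centroid of triangle PYL ⇒ C = (1/3, 1/3)
2. D lies on line CP with CD:DP = 4:(-1) ⇒ D = (-1/9, -1/9)
3. A is where the line through D parallel to LP meets line CY ⇒ A = (5/9, -1/9)
A = C + t·(Y−C) with t = -2/3, so CA:AY = t:(1−t) = -2/3:5/3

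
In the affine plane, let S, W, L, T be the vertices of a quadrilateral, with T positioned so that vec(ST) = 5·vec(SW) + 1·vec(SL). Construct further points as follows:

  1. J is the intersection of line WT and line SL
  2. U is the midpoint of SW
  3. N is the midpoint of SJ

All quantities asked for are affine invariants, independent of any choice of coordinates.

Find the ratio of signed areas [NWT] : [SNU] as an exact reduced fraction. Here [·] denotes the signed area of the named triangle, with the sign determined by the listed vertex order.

[NWT]:[SNU] = 8

Assign S = (0, 0), W = (1, 0), L = (0, 1), T = (5, 1) — the answer is frame-independent, so this choice is without loss of generality.
1. J is the intersection of line WT and line SL ⇒ J = (0, -1/4)
2. U is the midpoint of SW ⇒ U = (1/2, 0)
3. N is the midpoint of SJ ⇒ N = (0, -1/8)
2·[NWT] = 1/2, 2·[SNU] = 1/16
[NWT]:[SNU] = 1/2:1/16 = 8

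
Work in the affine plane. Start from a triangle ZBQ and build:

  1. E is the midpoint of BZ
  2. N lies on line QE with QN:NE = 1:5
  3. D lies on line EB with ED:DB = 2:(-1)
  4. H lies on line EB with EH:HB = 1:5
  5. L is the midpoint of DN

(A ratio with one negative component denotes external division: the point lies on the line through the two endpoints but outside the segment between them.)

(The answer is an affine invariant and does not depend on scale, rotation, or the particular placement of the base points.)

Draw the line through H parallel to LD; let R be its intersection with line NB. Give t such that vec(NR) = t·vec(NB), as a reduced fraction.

Set Z = (0, 0), B = (1, 0), Q = (0, 1); any affine frame gives the same invariant.
1. E is the midpoint of BZ ⇒ E = (1/2, 0)
2. N lies on line QE with QN:NE = 1:5 ⇒ N = (1/12, 5/6)
3. D lies on line EB with ED:DB = 2:(-1) ⇒ D = (3/2, 0)
4. H lies on line EB with EH:HB = 1:5 ⇒ H = (7/12, 0)
5. L is the midpoint of DN ⇒ L = (19/24, 5/12)
through H parallel to LD: direction (17/24, -5/12); meets NB at R = (127/72, -25/36)
R = N + t·(B−N) with t = 11/6

t = 11/6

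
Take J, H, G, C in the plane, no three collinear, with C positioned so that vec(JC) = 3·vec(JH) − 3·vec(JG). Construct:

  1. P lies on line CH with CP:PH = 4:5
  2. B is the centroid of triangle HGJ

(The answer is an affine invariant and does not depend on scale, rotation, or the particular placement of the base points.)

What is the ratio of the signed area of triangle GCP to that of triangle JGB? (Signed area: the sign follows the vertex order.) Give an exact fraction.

Set J = (0, 0), H = (1, 0), G = (0, 1), C = (3, -3); any affine frame gives the same invariant.
1. P lies on line CH with CP:PH = 4:5 ⇒ P = (19/9, -5/3)
2. B is the centroid of triangle HGJ ⇒ B = (1/3, 1/3)
2·[GCP] = 4/9, 2·[JGB] = -1/3
[GCP]:[JGB] = 4/9:-1/3 = -4/3

[GCP]:[JGB] = -4/3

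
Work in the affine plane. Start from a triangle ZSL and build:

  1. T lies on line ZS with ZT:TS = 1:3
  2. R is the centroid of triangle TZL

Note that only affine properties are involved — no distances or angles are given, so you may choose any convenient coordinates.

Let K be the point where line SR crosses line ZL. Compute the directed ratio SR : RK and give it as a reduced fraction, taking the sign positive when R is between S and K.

SR:RK = 11

Work in coordinates with Z = (0, 0), S = (1, 0), L = (0, 1).
1. T lies on line ZS with ZT:TS = 1:3 ⇒ T = (1/4, 0)
2. R is the centroid of triangle TZL ⇒ R = (1/12, 1/3)
line SR meets ZL at K = (0, 4/11)
R = S + t·(K−S) with t = 11/12, so SR:RK = 11/12:1/12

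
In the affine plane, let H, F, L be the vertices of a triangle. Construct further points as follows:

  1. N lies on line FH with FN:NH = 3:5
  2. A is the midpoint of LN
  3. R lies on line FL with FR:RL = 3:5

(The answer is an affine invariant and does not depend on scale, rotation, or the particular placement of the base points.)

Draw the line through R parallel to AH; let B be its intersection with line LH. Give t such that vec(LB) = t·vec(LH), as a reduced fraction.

Work in coordinates with H = (0, 0), F = (1, 0), L = (0, 1).
1. N lies on line FH with FN:NH = 3:5 ⇒ N = (5/8, 0)
2. A is the midpoint of LN ⇒ A = (5/16, 1/2)
3. R lies on line FL with FR:RL = 3:5 ⇒ R = (5/8, 3/8)
through R parallel to AH: direction (-5/16, -1/2); meets LH at B = (0, -5/8)
B = L + t·(H−L) with t = 13/8

t = 13/8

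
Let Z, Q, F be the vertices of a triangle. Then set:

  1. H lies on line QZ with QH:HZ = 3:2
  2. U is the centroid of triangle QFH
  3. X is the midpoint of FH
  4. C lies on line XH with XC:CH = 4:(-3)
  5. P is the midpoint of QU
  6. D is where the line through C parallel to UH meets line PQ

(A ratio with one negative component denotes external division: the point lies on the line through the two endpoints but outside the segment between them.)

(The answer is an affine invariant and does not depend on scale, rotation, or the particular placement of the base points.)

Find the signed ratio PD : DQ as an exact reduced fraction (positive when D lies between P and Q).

Work in coordinates with Z = (0, 0), Q = (1, 0), F = (0, 1).
1. H lies on line QZ with QH:HZ = 3:2 ⇒ H = (2/5, 0)
2. U is the centroid of triangle QFH ⇒ U = (7/15, 1/3)
3. X is the midpoint of FH ⇒ X = (1/5, 1/2)
4. C lies on line XH with XC:CH = 4:(-3) ⇒ C = (1, -3/2)
5. P is the midpoint of QU ⇒ P = (11/15, 1/6)
6. D is where the line through C parallel to UH meets line PQ ⇒ D = (19/15, -1/6)
D = P + t·(Q−P) with t = 2, so PD:DQ = t:(1−t) = 2:-1

PD:DQ = -2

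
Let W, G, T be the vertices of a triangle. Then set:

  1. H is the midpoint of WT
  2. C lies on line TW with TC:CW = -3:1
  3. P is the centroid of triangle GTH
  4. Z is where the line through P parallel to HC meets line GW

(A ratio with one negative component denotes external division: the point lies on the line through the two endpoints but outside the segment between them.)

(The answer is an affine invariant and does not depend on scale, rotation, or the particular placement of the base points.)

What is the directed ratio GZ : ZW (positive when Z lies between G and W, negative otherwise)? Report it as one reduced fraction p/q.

GZ:ZW = 2

Choose coordinates W = (0, 0), G = (1, 0), T = (0, 1).
1. H is the midpoint of WT ⇒ H = (0, 1/2)
2. C lies on line TW with TC:CW = -3:1 ⇒ C = (0, -1/2)
3. P is the centroid of triangle GTH ⇒ P = (1/3, 1/2)
4. Z is where the line through P parallel to HC meets line GW ⇒ Z = (1/3, 0)
Z = G + t·(W−G) with t = 2/3, so GZ:ZW = t:(1−t) = 2/3:1/3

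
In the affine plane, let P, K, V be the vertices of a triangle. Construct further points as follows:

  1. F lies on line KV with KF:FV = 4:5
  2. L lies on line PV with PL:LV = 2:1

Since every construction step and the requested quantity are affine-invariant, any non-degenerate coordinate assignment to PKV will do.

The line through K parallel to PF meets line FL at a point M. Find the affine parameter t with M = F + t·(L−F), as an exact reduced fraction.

t = -6/5

Choose coordinates P = (0, 0), K = (1, 0), V = (0, 1).
1. F lies on line KV with KF:FV = 4:5 ⇒ F = (5/9, 4/9)
2. L lies on line PV with PL:LV = 2:1 ⇒ L = (0, 2/3)
through K parallel to PF: direction (5/9, 4/9); meets FL at M = (11/9, 8/45)
M = F + t·(L−F) with t = -6/5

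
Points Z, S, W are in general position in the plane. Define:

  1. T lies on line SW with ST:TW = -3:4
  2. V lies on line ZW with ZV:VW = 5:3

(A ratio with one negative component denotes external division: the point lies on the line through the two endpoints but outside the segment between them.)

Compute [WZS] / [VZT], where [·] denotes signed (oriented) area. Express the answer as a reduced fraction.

Set Z = (0, 0), S = (1, 0), W = (0, 1); any affine frame gives the same invariant.
1. T lies on line SW with ST:TW = -3:4 ⇒ T = (4, -3)
2. V lies on line ZW with ZV:VW = 5:3 ⇒ V = (0, 5/8)
2·[WZS] = 1, 2·[VZT] = 5/2
[WZS]:[VZT] = 1:5/2 = 2/5

[WZS]:[VZT] = 2/5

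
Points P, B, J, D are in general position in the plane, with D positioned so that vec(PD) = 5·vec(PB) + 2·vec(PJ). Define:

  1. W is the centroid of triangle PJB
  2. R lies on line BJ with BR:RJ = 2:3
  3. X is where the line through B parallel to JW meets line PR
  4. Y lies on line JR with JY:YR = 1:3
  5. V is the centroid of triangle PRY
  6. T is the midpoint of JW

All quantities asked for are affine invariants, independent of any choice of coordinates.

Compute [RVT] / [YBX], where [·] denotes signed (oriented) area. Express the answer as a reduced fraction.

[RVT]:[YBX] = -62/153

Set P = (0, 0), B = (1, 0), J = (0, 1), D = (5, 2); any affine frame gives the same invariant.
1. W is the centroid of triangle PJB ⇒ W = (1/3, 1/3)
2. R lies on line BJ with BR:RJ = 2:3 ⇒ R = (3/5, 2/5)
3. X is where the line through B parallel to JW meets line PR ⇒ X = (3/4, 1/2)
4. Y lies on line JR with JY:YR = 1:3 ⇒ Y = (3/20, 17/20)
5. V is the centroid of triangle PRY ⇒ V = (1/4, 5/12)
6. T is the midpoint of JW ⇒ T = (1/6, 2/3)
2·[RVT] = -31/360, 2·[YBX] = 17/80
[RVT]:[YBX] = -31/360:17/80 = -62/153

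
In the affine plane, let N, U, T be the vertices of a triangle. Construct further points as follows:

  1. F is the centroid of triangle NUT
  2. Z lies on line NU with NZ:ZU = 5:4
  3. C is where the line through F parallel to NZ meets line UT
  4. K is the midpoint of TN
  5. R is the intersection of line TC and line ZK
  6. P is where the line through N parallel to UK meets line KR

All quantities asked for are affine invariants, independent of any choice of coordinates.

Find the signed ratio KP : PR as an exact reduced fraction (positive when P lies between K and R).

KP:PR = 1/3

Assign N = (0, 0), U = (1, 0), T = (0, 1) — the answer is frame-independent, so this choice is without loss of generality.
1. F is the centroid of triangle NUT ⇒ F = (1/3, 1/3)
2. Z lies on line NU with NZ:ZU = 5:4 ⇒ Z = (5/9, 0)
3. C is where the line through F parallel to NZ meets line UT ⇒ C = (2/3, 1/3)
4. K is the midpoint of TN ⇒ K = (0, 1/2)
5. R is the intersection of line TC and line ZK ⇒ R = (5, -4)
6. P is where the line through N parallel to UK meets line KR ⇒ P = (5/4, -5/8)
P = K + t·(R−K) with t = 1/4, so KP:PR = t:(1−t) = 1/4:3/4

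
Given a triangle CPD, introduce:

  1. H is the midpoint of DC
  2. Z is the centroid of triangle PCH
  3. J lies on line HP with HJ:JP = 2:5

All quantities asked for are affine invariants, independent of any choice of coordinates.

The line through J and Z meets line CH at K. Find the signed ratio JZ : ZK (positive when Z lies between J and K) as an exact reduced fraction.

JZ:ZK = -1/7

Work in coordinates with C = (0, 0), P = (1, 0), D = (0, 1).
1. H is the midpoint of DC ⇒ H = (0, 1/2)
2. Z is the centroid of triangle PCH ⇒ Z = (1/3, 1/6)
3. J lies on line HP with HJ:JP = 2:5 ⇒ J = (2/7, 5/14)
line JZ meets CH at K = (0, 3/2)
Z = J + t·(K−J) with t = -1/6, so JZ:ZK = -1/6:7/6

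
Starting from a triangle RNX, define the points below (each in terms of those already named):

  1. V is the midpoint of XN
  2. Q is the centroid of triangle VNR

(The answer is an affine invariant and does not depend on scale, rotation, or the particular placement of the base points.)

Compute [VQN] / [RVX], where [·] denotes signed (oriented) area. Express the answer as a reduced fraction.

Assign R = (0, 0), N = (1, 0), X = (0, 1) — the answer is frame-independent, so this choice is without loss of generality.
1. V is the midpoint of XN ⇒ V = (1/2, 1/2)
2. Q is the centroid of triangle VNR ⇒ Q = (1/2, 1/6)
2·[VQN] = 1/6, 2·[RVX] = 1/2
[VQN]:[RVX] = 1/6:1/2 = 1/3

[VQN]:[RVX] = 1/3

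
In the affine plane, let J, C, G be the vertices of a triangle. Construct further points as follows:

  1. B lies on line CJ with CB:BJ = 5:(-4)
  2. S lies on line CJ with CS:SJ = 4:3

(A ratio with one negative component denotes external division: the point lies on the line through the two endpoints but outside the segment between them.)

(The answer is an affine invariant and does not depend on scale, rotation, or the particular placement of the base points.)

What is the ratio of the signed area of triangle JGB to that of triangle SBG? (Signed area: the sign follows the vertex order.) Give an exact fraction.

Set J = (0, 0), C = (1, 0), G = (0, 1); any affine frame gives the same invariant.
1. B lies on line CJ with CB:BJ = 5:(-4) ⇒ B = (-4, 0)
2. S lies on line CJ with CS:SJ = 4:3 ⇒ S = (3/7, 0)
2·[JGB] = 4, 2·[SBG] = -31/7
[JGB]:[SBG] = 4:-31/7 = -28/31

[JGB]:[SBG] = -28/31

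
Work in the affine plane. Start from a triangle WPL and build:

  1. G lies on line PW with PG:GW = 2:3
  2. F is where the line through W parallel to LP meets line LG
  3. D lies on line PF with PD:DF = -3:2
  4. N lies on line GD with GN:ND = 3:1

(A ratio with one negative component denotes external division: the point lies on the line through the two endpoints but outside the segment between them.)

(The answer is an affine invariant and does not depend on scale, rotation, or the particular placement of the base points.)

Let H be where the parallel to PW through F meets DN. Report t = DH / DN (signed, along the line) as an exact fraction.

Set W = (0, 0), P = (1, 0), L = (0, 1); any affine frame gives the same invariant.
1. G lies on line PW with PG:GW = 2:3 ⇒ G = (3/5, 0)
2. F is where the line through W parallel to LP meets line LG ⇒ F = (3/2, -3/2)
3. D lies on line PF with PD:DF = -3:2 ⇒ D = (5/2, -9/2)
4. N lies on line GD with GN:ND = 3:1 ⇒ N = (81/40, -27/8)
through F parallel to PW: direction (-1, 0); meets DN at H = (37/30, -3/2)
H = D + t·(N−D) with t = 8/3

t = 8/3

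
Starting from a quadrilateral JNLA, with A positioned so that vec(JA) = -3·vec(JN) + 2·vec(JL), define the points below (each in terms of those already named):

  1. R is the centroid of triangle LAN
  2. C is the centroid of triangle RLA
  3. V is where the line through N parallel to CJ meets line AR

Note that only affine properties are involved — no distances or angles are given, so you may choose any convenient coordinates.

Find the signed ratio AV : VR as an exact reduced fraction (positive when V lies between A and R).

Set J = (0, 0), N = (1, 0), L = (0, 1), A = (-3, 2); any affine frame gives the same invariant.
1. R is the centroid of triangle LAN ⇒ R = (-2/3, 1)
2. C is the centroid of triangle RLA ⇒ C = (-11/9, 4/3)
3. V is where the line through N parallel to CJ meets line AR ⇒ V = (29/51, 8/17)
V = A + t·(R−A) with t = 26/17, so AV:VR = t:(1−t) = 26/17:-9/17

AV:VR = -26/9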